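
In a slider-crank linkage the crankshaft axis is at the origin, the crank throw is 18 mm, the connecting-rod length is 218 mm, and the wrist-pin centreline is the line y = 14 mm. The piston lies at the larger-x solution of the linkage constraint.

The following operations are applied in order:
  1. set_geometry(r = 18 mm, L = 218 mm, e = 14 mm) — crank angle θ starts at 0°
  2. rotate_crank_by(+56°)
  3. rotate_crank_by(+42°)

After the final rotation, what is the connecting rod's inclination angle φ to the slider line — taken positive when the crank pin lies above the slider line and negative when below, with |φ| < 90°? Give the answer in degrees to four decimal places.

set_geometry: r = 18 mm, L = 218 mm, e = 14 mm; θ ← 0°
rotate_crank_by(+56°): θ ← 0° +56° = 56°
rotate_crank_by(+42°): θ ← 56° +42° = 98°
crank pin P = (r cos θ, r sin θ) = (-2.505116, 17.824825)
h = r sin θ − e = 17.824825 − 14 = 3.824825
sin φ = h / L = 3.824825 / 218 = 0.01754507
φ = arcsin(0.01754507) = 1.005310°

1.0053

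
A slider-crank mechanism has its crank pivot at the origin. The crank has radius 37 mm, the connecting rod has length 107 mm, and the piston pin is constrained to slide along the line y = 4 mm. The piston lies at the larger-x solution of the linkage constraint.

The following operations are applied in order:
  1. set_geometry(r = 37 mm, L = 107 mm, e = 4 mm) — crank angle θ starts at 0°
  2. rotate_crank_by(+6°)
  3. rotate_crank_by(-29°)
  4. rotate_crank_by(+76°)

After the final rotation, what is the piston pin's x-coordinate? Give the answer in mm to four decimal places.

set_geometry: r = 37 mm, L = 107 mm, e = 4 mm; θ ← 0°
rotate_crank_by(+6°): θ ← 0° +6° = 6°
rotate_crank_by(-29°): θ ← 6° -29° = -23°
rotate_crank_by(+76°): θ ← -23° +76° = 53°
crank pin P = (r cos θ, r sin θ) = (22.267156, 29.549514)
h = r sin θ − e = 29.549514 − 4 = 25.549514
x = r cos θ + √(L² − h²) = 22.267156 + √(11449.0 − 652.7777) = 22.267156 + 103.904872 = 126.172027

126.1720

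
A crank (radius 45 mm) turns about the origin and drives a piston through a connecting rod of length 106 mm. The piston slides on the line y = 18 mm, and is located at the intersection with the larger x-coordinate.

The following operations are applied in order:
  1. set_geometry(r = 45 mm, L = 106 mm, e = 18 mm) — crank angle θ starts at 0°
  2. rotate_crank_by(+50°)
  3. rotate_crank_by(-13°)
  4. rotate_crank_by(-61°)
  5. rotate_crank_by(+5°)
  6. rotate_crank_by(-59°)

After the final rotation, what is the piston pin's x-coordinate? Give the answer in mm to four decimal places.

set_geometry: r = 45 mm, L = 106 mm, e = 18 mm; θ ← 0°
rotate_crank_by(+50°): θ ← 0° +50° = 50°
rotate_crank_by(-13°): θ ← 50° -13° = 37°
rotate_crank_by(-61°): θ ← 37° -61° = -24°
rotate_crank_by(+5°): θ ← -24° +5° = -19°
rotate_crank_by(-59°): θ ← -19° -59° = -78°
crank pin P = (r cos θ, r sin θ) = (9.356026, -44.016642)
h = r sin θ − e = -44.016642 − 18 = -62.016642
x = r cos θ + √(L² − h²) = 9.356026 + √(11236.0 − 3846.0639) = 9.356026 + 85.964738 = 95.320764

95.3208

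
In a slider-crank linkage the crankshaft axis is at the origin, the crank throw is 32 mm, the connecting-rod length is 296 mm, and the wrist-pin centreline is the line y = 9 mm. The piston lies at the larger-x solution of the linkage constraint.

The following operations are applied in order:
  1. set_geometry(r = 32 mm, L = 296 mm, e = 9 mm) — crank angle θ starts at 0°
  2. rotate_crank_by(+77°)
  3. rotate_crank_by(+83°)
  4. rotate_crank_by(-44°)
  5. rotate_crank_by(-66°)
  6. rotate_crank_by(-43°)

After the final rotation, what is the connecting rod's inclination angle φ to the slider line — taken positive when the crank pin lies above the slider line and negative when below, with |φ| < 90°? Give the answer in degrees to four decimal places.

-0.9873

set_geometry: r = 32 mm, L = 296 mm, e = 9 mm; θ ← 0°
rotate_crank_by(+77°): θ ← 0° +77° = 77°
rotate_crank_by(+83°): θ ← 77° +83° = 160°
rotate_crank_by(-44°): θ ← 160° -44° = 116°
rotate_crank_by(-66°): θ ← 116° -66° = 50°
rotate_crank_by(-43°): θ ← 50° -43° = 7°
crank pin P = (r cos θ, r sin θ) = (31.761477, 3.899819)
h = r sin θ − e = 3.899819 − 9 = -5.100181
sin φ = h / L = -5.100181 / 296 = -0.01723034
φ = arcsin(-0.01723034) = -0.987275°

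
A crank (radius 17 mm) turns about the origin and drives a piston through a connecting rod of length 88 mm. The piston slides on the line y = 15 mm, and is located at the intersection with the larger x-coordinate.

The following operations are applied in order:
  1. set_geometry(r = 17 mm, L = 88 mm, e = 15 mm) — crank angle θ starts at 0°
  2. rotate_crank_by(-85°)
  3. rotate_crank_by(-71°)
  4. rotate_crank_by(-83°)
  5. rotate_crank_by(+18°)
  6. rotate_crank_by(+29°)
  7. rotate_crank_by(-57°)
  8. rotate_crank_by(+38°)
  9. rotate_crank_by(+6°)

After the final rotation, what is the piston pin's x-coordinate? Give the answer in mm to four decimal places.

set_geometry: r = 17 mm, L = 88 mm, e = 15 mm; θ ← 0°
rotate_crank_by(-85°): θ ← 0° -85° = -85°
rotate_crank_by(-71°): θ ← -85° -71° = -156°
rotate_crank_by(-83°): θ ← -156° -83° = -239°
rotate_crank_by(+18°): θ ← -239° +18° = -221°
rotate_crank_by(+29°): θ ← -221° +29° = -192°
rotate_crank_by(-57°): θ ← -192° -57° = -249°
rotate_crank_by(+38°): θ ← -249° +38° = -211°
rotate_crank_by(+6°): θ ← -211° +6° = -205°
crank pin P = (r cos θ, r sin θ) = (-15.407232, 7.184510)
h = r sin θ − e = 7.184510 − 15 = -7.815490
x = r cos θ + √(L² − h²) = -15.407232 + √(7744.0 − 61.0819) = -15.407232 + 87.652257 = 72.245024

72.2450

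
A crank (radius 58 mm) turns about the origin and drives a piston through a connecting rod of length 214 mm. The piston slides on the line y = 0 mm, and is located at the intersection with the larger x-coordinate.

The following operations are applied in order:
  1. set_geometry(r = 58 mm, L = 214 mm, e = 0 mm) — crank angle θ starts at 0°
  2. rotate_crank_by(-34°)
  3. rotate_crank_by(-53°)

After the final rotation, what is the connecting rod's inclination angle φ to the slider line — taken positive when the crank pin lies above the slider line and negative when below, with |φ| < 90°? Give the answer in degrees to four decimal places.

set_geometry: r = 58 mm, L = 214 mm, e = 0 mm; θ ← 0°
rotate_crank_by(-34°): θ ← 0° -34° = -34°
rotate_crank_by(-53°): θ ← -34° -53° = -87°
crank pin P = (r cos θ, r sin θ) = (3.035485, -57.920513)
h = r sin θ − e = -57.920513 − 0 = -57.920513
sin φ = h / L = -57.920513 / 214 = -0.27065660
φ = arcsin(-0.27065660) = -15.703342°

-15.7033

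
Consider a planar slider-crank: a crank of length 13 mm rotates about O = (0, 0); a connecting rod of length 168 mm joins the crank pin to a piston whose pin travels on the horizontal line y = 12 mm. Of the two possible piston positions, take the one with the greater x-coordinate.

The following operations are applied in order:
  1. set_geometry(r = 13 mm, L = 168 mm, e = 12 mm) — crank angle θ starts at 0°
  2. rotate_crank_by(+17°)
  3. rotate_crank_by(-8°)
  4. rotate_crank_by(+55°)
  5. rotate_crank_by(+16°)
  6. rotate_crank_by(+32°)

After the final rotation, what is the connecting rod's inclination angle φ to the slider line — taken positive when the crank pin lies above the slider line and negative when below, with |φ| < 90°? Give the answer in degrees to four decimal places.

set_geometry: r = 13 mm, L = 168 mm, e = 12 mm; θ ← 0°
rotate_crank_by(+17°): θ ← 0° +17° = 17°
rotate_crank_by(-8°): θ ← 17° -8° = 9°
rotate_crank_by(+55°): θ ← 9° +55° = 64°
rotate_crank_by(+16°): θ ← 64° +16° = 80°
rotate_crank_by(+32°): θ ← 80° +32° = 112°
crank pin P = (r cos θ, r sin θ) = (-4.869886, 12.053390)
h = r sin θ − e = 12.053390 − 12 = 0.053390
sin φ = h / L = 0.053390 / 168 = 0.00031780
φ = arcsin(0.00031780) = 0.018208°

0.0182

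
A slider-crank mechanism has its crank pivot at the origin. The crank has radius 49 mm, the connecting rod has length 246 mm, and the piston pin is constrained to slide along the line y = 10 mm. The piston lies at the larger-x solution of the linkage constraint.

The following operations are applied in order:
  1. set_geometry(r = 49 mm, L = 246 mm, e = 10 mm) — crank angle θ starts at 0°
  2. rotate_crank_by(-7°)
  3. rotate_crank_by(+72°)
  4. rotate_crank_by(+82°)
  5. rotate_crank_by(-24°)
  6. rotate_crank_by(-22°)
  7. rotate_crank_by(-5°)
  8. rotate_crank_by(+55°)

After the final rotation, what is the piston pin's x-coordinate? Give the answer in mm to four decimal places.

set_geometry: r = 49 mm, L = 246 mm, e = 10 mm; θ ← 0°
rotate_crank_by(-7°): θ ← 0° -7° = -7°
rotate_crank_by(+72°): θ ← -7° +72° = 65°
rotate_crank_by(+82°): θ ← 65° +82° = 147°
rotate_crank_by(-24°): θ ← 147° -24° = 123°
rotate_crank_by(-22°): θ ← 123° -22° = 101°
rotate_crank_by(-5°): θ ← 101° -5° = 96°
rotate_crank_by(+55°): θ ← 96° +55° = 151°
crank pin P = (r cos θ, r sin θ) = (-42.856366, 23.755671)
h = r sin θ − e = 23.755671 − 10 = 13.755671
x = r cos θ + √(L² − h²) = -42.856366 + √(60516.0 − 189.2185) = -42.856366 + 245.615108 = 202.758743

202.7587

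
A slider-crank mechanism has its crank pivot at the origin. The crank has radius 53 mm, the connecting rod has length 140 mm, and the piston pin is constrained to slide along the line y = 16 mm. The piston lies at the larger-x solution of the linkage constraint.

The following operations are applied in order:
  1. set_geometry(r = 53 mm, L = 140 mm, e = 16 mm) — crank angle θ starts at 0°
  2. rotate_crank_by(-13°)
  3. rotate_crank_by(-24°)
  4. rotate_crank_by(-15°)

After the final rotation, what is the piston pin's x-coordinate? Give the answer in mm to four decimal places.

160.1575

set_geometry: r = 53 mm, L = 140 mm, e = 16 mm; θ ← 0°
rotate_crank_by(-13°): θ ← 0° -13° = -13°
rotate_crank_by(-24°): θ ← -13° -24° = -37°
rotate_crank_by(-15°): θ ← -37° -15° = -52°
crank pin P = (r cos θ, r sin θ) = (32.630058, -41.764570)
h = r sin θ − e = -41.764570 − 16 = -57.764570
x = r cos θ + √(L² − h²) = 32.630058 + √(19600.0 − 3336.7455) = 32.630058 + 127.527466 = 160.157524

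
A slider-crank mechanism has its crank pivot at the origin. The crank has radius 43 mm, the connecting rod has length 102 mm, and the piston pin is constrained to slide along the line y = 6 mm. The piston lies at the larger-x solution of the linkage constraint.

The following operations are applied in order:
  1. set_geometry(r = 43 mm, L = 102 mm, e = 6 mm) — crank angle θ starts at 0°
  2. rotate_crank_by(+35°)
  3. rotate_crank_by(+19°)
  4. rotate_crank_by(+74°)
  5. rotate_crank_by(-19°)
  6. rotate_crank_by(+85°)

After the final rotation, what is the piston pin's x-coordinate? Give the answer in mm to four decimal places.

58.9498

set_geometry: r = 43 mm, L = 102 mm, e = 6 mm; θ ← 0°
rotate_crank_by(+35°): θ ← 0° +35° = 35°
rotate_crank_by(+19°): θ ← 35° +19° = 54°
rotate_crank_by(+74°): θ ← 54° +74° = 128°
rotate_crank_by(-19°): θ ← 128° -19° = 109°
rotate_crank_by(+85°): θ ← 109° +85° = 194°
crank pin P = (r cos θ, r sin θ) = (-41.722716, -10.402642)
h = r sin θ − e = -10.402642 − 6 = -16.402642
x = r cos θ + √(L² − h²) = -41.722716 + √(10404.0 − 269.0466) = -41.722716 + 100.672505 = 58.949789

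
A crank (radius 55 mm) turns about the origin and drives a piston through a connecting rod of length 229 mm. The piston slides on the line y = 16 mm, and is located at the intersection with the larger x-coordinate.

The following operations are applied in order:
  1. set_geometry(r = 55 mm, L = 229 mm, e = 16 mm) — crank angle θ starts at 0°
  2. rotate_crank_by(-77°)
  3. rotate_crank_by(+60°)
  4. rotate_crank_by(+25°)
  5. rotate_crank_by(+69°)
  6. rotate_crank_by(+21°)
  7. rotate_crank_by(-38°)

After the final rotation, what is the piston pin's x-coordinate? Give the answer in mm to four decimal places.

set_geometry: r = 55 mm, L = 229 mm, e = 16 mm; θ ← 0°
rotate_crank_by(-77°): θ ← 0° -77° = -77°
rotate_crank_by(+60°): θ ← -77° +60° = -17°
rotate_crank_by(+25°): θ ← -17° +25° = 8°
rotate_crank_by(+69°): θ ← 8° +69° = 77°
rotate_crank_by(+21°): θ ← 77° +21° = 98°
rotate_crank_by(-38°): θ ← 98° -38° = 60°
crank pin P = (r cos θ, r sin θ) = (27.500000, 47.631397)
h = r sin θ − e = 47.631397 − 16 = 31.631397
x = r cos θ + √(L² − h²) = 27.500000 + √(52441.0 − 1000.5453) = 27.500000 + 226.804882 = 254.304882

254.3049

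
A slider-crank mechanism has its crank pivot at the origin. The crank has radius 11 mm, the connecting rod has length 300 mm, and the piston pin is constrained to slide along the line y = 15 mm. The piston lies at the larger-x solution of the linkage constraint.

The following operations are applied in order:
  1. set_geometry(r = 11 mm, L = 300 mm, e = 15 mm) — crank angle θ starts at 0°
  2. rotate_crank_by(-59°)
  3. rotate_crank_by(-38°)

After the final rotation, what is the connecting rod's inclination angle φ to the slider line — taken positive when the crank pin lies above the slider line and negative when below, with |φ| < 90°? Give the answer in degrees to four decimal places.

-4.9562

set_geometry: r = 11 mm, L = 300 mm, e = 15 mm; θ ← 0°
rotate_crank_by(-59°): θ ← 0° -59° = -59°
rotate_crank_by(-38°): θ ← -59° -38° = -97°
crank pin P = (r cos θ, r sin θ) = (-1.340563, -10.918008)
h = r sin θ − e = -10.918008 − 15 = -25.918008
sin φ = h / L = -25.918008 / 300 = -0.08639336
φ = arcsin(-0.08639336) = -4.956153°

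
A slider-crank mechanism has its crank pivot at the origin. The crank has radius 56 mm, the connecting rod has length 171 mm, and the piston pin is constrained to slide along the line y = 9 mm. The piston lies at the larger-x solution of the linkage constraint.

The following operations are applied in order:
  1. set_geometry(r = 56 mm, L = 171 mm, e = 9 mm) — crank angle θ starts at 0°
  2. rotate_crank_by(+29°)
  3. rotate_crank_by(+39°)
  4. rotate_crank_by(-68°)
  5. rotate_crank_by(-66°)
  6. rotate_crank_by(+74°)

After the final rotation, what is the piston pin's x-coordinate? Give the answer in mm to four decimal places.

226.4508

set_geometry: r = 56 mm, L = 171 mm, e = 9 mm; θ ← 0°
rotate_crank_by(+29°): θ ← 0° +29° = 29°
rotate_crank_by(+39°): θ ← 29° +39° = 68°
rotate_crank_by(-68°): θ ← 68° -68° = 0°
rotate_crank_by(-66°): θ ← 0° -66° = -66°
rotate_crank_by(+74°): θ ← -66° +74° = 8°
crank pin P = (r cos θ, r sin θ) = (55.455012, 7.793694)
h = r sin θ − e = 7.793694 − 9 = -1.206306
x = r cos θ + √(L² − h²) = 55.455012 + √(29241.0 − 1.4552) = 55.455012 + 170.995745 = 226.450757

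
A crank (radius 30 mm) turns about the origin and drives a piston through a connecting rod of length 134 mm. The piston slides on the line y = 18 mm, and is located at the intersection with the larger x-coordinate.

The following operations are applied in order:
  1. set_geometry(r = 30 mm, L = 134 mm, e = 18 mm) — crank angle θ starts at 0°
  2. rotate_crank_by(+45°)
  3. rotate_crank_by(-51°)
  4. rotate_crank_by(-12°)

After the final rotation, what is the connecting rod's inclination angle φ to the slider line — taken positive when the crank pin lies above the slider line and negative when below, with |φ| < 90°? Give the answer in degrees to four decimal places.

-11.7424

set_geometry: r = 30 mm, L = 134 mm, e = 18 mm; θ ← 0°
rotate_crank_by(+45°): θ ← 0° +45° = 45°
rotate_crank_by(-51°): θ ← 45° -51° = -6°
rotate_crank_by(-12°): θ ← -6° -12° = -18°
crank pin P = (r cos θ, r sin θ) = (28.531695, -9.270510)
h = r sin θ − e = -9.270510 − 18 = -27.270510
sin φ = h / L = -27.270510 / 134 = -0.20351127
φ = arcsin(-0.20351127) = -11.742364°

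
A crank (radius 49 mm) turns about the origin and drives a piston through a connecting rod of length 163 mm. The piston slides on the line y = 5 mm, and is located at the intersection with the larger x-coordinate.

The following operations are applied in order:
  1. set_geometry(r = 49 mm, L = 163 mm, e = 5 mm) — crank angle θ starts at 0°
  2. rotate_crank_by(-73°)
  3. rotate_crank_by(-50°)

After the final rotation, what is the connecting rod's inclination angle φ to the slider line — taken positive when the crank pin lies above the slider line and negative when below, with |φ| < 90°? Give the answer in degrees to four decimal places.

set_geometry: r = 49 mm, L = 163 mm, e = 5 mm; θ ← 0°
rotate_crank_by(-73°): θ ← 0° -73° = -73°
rotate_crank_by(-50°): θ ← -73° -50° = -123°
crank pin P = (r cos θ, r sin θ) = (-26.687313, -41.094858)
h = r sin θ − e = -41.094858 − 5 = -46.094858
sin φ = h / L = -46.094858 / 163 = -0.28279054
φ = arcsin(-0.28279054) = -16.426824°

-16.4268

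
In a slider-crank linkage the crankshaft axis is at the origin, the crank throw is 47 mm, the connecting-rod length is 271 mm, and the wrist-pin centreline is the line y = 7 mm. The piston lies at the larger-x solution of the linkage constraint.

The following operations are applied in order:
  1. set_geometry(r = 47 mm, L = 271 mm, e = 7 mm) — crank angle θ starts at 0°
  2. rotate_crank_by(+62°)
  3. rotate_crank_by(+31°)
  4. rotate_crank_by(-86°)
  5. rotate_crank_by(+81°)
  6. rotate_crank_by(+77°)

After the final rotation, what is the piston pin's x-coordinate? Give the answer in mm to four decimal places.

225.5523

set_geometry: r = 47 mm, L = 271 mm, e = 7 mm; θ ← 0°
rotate_crank_by(+62°): θ ← 0° +62° = 62°
rotate_crank_by(+31°): θ ← 62° +31° = 93°
rotate_crank_by(-86°): θ ← 93° -86° = 7°
rotate_crank_by(+81°): θ ← 7° +81° = 88°
rotate_crank_by(+77°): θ ← 88° +77° = 165°
crank pin P = (r cos θ, r sin θ) = (-45.398514, 12.164495)
h = r sin θ − e = 12.164495 − 7 = 5.164495
x = r cos θ + √(L² − h²) = -45.398514 + √(73441.0 − 26.6720) = -45.398514 + 270.950785 = 225.552271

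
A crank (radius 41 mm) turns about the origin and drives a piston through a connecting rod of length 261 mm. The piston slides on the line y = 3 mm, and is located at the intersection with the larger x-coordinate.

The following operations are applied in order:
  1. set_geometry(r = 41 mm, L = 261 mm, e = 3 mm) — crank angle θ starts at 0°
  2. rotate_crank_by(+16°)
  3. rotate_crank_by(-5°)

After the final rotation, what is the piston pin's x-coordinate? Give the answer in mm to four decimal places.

301.2021

set_geometry: r = 41 mm, L = 261 mm, e = 3 mm; θ ← 0°
rotate_crank_by(+16°): θ ← 0° +16° = 16°
rotate_crank_by(-5°): θ ← 16° -5° = 11°
crank pin P = (r cos θ, r sin θ) = (40.246715, 7.823169)
h = r sin θ − e = 7.823169 − 3 = 4.823169
x = r cos θ + √(L² − h²) = 40.246715 + √(68121.0 − 23.2630) = 40.246715 + 260.955431 = 301.202146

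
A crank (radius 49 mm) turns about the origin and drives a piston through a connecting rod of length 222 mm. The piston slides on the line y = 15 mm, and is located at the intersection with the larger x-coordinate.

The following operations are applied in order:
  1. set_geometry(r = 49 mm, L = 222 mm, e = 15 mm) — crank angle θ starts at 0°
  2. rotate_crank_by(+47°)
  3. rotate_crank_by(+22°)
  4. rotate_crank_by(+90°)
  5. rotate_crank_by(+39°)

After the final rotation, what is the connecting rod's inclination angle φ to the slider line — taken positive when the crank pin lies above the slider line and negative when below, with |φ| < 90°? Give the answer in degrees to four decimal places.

set_geometry: r = 49 mm, L = 222 mm, e = 15 mm; θ ← 0°
rotate_crank_by(+47°): θ ← 0° +47° = 47°
rotate_crank_by(+22°): θ ← 47° +22° = 69°
rotate_crank_by(+90°): θ ← 69° +90° = 159°
rotate_crank_by(+39°): θ ← 159° +39° = 198°
crank pin P = (r cos θ, r sin θ) = (-46.601769, -15.141833)
h = r sin θ − e = -15.141833 − 15 = -30.141833
sin φ = h / L = -30.141833 / 222 = -0.13577402
φ = arcsin(-0.13577402) = -7.803380°

-7.8034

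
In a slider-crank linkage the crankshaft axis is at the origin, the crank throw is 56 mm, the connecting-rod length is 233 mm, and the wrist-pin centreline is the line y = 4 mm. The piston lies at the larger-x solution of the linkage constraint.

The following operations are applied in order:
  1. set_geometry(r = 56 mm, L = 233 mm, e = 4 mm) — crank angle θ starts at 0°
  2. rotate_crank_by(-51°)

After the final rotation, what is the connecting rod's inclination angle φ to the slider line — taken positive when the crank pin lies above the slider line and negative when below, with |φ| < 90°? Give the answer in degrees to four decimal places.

set_geometry: r = 56 mm, L = 233 mm, e = 4 mm; θ ← 0°
rotate_crank_by(-51°): θ ← 0° -51° = -51°
crank pin P = (r cos θ, r sin θ) = (35.241942, -43.520174)
h = r sin θ − e = -43.520174 − 4 = -47.520174
sin φ = h / L = -47.520174 / 233 = -0.20394924
φ = arcsin(-0.20394924) = -11.767996°

-11.7680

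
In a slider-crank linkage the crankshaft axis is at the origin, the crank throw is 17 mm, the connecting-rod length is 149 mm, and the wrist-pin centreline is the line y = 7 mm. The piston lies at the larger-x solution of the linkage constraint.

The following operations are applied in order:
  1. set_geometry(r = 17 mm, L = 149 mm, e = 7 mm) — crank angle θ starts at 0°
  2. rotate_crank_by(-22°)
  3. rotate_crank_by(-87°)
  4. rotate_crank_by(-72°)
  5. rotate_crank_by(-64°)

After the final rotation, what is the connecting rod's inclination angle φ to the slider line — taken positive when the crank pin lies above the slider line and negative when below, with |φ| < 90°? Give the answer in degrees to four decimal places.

set_geometry: r = 17 mm, L = 149 mm, e = 7 mm; θ ← 0°
rotate_crank_by(-22°): θ ← 0° -22° = -22°
rotate_crank_by(-87°): θ ← -22° -87° = -109°
rotate_crank_by(-72°): θ ← -109° -72° = -181°
rotate_crank_by(-64°): θ ← -181° -64° = -245°
crank pin P = (r cos θ, r sin θ) = (-7.184510, 15.407232)
h = r sin θ − e = 15.407232 − 7 = 8.407232
sin φ = h / L = 8.407232 / 149 = 0.05642438
φ = arcsin(0.05642438) = 3.234597°

3.2346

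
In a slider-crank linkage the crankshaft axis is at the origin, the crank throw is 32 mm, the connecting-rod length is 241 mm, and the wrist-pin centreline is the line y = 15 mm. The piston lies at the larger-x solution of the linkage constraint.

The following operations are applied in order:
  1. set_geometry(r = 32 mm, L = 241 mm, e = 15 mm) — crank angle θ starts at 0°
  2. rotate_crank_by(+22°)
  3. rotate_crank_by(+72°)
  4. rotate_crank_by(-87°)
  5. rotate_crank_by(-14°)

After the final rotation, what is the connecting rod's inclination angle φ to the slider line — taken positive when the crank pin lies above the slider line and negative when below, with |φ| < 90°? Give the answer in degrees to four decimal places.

-4.4979

set_geometry: r = 32 mm, L = 241 mm, e = 15 mm; θ ← 0°
rotate_crank_by(+22°): θ ← 0° +22° = 22°
rotate_crank_by(+72°): θ ← 22° +72° = 94°
rotate_crank_by(-87°): θ ← 94° -87° = 7°
rotate_crank_by(-14°): θ ← 7° -14° = -7°
crank pin P = (r cos θ, r sin θ) = (31.761477, -3.899819)
h = r sin θ − e = -3.899819 − 15 = -18.899819
sin φ = h / L = -18.899819 / 241 = -0.07842249
φ = arcsin(-0.07842249) = -4.497896°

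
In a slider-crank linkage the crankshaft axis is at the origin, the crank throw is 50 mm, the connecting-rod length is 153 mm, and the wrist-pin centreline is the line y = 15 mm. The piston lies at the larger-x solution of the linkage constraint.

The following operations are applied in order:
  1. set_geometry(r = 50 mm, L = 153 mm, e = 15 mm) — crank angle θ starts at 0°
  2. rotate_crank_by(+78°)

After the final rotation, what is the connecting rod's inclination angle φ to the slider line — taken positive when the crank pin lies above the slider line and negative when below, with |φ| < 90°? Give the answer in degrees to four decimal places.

set_geometry: r = 50 mm, L = 153 mm, e = 15 mm; θ ← 0°
rotate_crank_by(+78°): θ ← 0° +78° = 78°
crank pin P = (r cos θ, r sin θ) = (10.395585, 48.907380)
h = r sin θ − e = 48.907380 − 15 = 33.907380
sin φ = h / L = 33.907380 / 153 = 0.22161686
φ = arcsin(0.22161686) = 12.804017°

12.8040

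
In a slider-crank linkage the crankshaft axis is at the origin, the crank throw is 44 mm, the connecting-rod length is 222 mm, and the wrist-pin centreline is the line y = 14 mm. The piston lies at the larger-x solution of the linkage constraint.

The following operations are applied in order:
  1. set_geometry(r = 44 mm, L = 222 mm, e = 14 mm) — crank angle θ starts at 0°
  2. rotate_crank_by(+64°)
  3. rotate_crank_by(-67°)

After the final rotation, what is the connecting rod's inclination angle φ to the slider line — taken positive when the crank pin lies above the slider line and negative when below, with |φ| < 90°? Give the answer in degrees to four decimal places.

-4.2114

set_geometry: r = 44 mm, L = 222 mm, e = 14 mm; θ ← 0°
rotate_crank_by(+64°): θ ← 0° +64° = 64°
rotate_crank_by(-67°): θ ← 64° -67° = -3°
crank pin P = (r cos θ, r sin θ) = (43.939700, -2.302782)
h = r sin θ − e = -2.302782 − 14 = -16.302782
sin φ = h / L = -16.302782 / 222 = -0.07343596
φ = arcsin(-0.07343596) = -4.211361°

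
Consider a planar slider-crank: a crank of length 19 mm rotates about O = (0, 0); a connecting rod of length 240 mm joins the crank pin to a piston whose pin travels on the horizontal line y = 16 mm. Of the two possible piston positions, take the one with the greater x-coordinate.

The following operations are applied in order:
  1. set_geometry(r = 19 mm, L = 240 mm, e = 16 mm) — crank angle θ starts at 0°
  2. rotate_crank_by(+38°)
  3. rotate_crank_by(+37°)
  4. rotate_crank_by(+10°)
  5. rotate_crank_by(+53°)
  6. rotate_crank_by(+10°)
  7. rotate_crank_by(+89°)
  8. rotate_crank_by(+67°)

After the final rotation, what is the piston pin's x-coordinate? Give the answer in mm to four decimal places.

set_geometry: r = 19 mm, L = 240 mm, e = 16 mm; θ ← 0°
rotate_crank_by(+38°): θ ← 0° +38° = 38°
rotate_crank_by(+37°): θ ← 38° +37° = 75°
rotate_crank_by(+10°): θ ← 75° +10° = 85°
rotate_crank_by(+53°): θ ← 85° +53° = 138°
rotate_crank_by(+10°): θ ← 138° +10° = 148°
rotate_crank_by(+89°): θ ← 148° +89° = 237°
rotate_crank_by(+67°): θ ← 237° +67° = 304°
crank pin P = (r cos θ, r sin θ) = (10.624665, -15.751714)
h = r sin θ − e = -15.751714 − 16 = -31.751714
x = r cos θ + √(L² − h²) = 10.624665 + √(57600.0 − 1008.1713) = 10.624665 + 237.890371 = 248.515036

248.5150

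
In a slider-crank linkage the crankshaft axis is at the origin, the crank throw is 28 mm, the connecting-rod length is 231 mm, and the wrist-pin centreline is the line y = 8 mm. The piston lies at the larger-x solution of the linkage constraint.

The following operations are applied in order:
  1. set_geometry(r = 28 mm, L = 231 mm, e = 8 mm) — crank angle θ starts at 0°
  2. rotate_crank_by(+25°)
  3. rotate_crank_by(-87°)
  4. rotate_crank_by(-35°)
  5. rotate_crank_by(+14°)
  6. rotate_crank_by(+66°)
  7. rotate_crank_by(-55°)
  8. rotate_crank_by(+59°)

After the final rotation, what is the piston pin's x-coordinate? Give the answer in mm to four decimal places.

set_geometry: r = 28 mm, L = 231 mm, e = 8 mm; θ ← 0°
rotate_crank_by(+25°): θ ← 0° +25° = 25°
rotate_crank_by(-87°): θ ← 25° -87° = -62°
rotate_crank_by(-35°): θ ← -62° -35° = -97°
rotate_crank_by(+14°): θ ← -97° +14° = -83°
rotate_crank_by(+66°): θ ← -83° +66° = -17°
rotate_crank_by(-55°): θ ← -17° -55° = -72°
rotate_crank_by(+59°): θ ← -72° +59° = -13°
crank pin P = (r cos θ, r sin θ) = (27.282362, -6.298630)
h = r sin θ − e = -6.298630 − 8 = -14.298630
x = r cos θ + √(L² − h²) = 27.282362 + √(53361.0 − 204.4508) = 27.282362 + 230.557041 = 257.839403

257.8394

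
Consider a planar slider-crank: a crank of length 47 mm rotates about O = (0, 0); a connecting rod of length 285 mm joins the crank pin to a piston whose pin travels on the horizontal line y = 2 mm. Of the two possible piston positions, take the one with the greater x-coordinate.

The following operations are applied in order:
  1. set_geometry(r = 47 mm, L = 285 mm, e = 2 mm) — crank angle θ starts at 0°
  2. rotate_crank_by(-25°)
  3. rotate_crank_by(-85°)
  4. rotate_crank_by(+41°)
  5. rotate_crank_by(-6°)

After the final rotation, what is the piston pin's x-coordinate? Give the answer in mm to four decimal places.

293.1954

set_geometry: r = 47 mm, L = 285 mm, e = 2 mm; θ ← 0°
rotate_crank_by(-25°): θ ← 0° -25° = -25°
rotate_crank_by(-85°): θ ← -25° -85° = -110°
rotate_crank_by(+41°): θ ← -110° +41° = -69°
rotate_crank_by(-6°): θ ← -69° -6° = -75°
crank pin P = (r cos θ, r sin θ) = (12.164495, -45.398514)
h = r sin θ − e = -45.398514 − 2 = -47.398514
x = r cos θ + √(L² − h²) = 12.164495 + √(81225.0 − 2246.6191) = 12.164495 + 281.030925 = 293.195420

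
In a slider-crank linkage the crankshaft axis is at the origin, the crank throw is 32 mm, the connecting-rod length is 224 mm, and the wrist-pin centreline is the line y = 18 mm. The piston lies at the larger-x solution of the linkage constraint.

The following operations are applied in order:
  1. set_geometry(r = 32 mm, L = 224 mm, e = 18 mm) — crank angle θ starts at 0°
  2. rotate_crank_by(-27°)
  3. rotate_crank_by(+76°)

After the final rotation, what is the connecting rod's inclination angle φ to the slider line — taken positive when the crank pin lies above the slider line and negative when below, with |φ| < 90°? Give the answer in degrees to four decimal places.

1.5735

set_geometry: r = 32 mm, L = 224 mm, e = 18 mm; θ ← 0°
rotate_crank_by(-27°): θ ← 0° -27° = -27°
rotate_crank_by(+76°): θ ← -27° +76° = 49°
crank pin P = (r cos θ, r sin θ) = (20.993889, 24.150707)
h = r sin θ − e = 24.150707 − 18 = 6.150707
sin φ = h / L = 6.150707 / 224 = 0.02745851
φ = arcsin(0.02745851) = 1.573455°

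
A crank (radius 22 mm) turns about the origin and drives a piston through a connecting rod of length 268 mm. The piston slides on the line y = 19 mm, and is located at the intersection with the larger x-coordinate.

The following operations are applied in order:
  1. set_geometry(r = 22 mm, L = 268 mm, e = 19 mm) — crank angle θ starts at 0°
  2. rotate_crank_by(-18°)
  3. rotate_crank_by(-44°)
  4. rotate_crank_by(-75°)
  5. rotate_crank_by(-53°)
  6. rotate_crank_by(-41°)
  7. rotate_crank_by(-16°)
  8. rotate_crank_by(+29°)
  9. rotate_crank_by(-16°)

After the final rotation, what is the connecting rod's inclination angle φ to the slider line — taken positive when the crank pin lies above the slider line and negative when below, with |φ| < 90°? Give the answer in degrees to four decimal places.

set_geometry: r = 22 mm, L = 268 mm, e = 19 mm; θ ← 0°
rotate_crank_by(-18°): θ ← 0° -18° = -18°
rotate_crank_by(-44°): θ ← -18° -44° = -62°
rotate_crank_by(-75°): θ ← -62° -75° = -137°
rotate_crank_by(-53°): θ ← -137° -53° = -190°
rotate_crank_by(-41°): θ ← -190° -41° = -231°
rotate_crank_by(-16°): θ ← -231° -16° = -247°
rotate_crank_by(+29°): θ ← -247° +29° = -218°
rotate_crank_by(-16°): θ ← -218° -16° = -234°
crank pin P = (r cos θ, r sin θ) = (-12.931276, 17.798374)
h = r sin θ − e = 17.798374 − 19 = -1.201626
sin φ = h / L = -1.201626 / 268 = -0.00448368
φ = arcsin(-0.00448368) = -0.256897°

-0.2569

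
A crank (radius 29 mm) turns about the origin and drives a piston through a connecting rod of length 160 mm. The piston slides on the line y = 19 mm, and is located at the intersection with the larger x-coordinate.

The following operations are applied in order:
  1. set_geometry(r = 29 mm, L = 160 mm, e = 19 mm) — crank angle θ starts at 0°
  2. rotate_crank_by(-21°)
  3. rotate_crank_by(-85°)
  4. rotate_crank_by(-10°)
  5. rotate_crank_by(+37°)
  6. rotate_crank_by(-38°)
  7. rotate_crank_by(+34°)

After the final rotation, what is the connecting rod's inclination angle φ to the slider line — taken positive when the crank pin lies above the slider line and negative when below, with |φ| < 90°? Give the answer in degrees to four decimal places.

-17.3765

set_geometry: r = 29 mm, L = 160 mm, e = 19 mm; θ ← 0°
rotate_crank_by(-21°): θ ← 0° -21° = -21°
rotate_crank_by(-85°): θ ← -21° -85° = -106°
rotate_crank_by(-10°): θ ← -106° -10° = -116°
rotate_crank_by(+37°): θ ← -116° +37° = -79°
rotate_crank_by(-38°): θ ← -79° -38° = -117°
rotate_crank_by(+34°): θ ← -117° +34° = -83°
crank pin P = (r cos θ, r sin θ) = (3.534211, -28.783838)
h = r sin θ − e = -28.783838 − 19 = -47.783838
sin φ = h / L = -47.783838 / 160 = -0.29864899
φ = arcsin(-0.29864899) = -17.376476°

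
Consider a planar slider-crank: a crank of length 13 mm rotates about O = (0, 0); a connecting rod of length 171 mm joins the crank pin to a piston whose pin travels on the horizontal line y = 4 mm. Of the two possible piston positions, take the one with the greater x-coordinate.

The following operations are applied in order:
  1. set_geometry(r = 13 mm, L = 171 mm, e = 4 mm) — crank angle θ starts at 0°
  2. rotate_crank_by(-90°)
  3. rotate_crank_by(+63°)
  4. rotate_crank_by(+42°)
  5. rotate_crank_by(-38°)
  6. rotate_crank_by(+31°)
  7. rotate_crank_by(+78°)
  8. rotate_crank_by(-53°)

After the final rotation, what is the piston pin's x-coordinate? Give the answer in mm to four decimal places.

181.8750

set_geometry: r = 13 mm, L = 171 mm, e = 4 mm; θ ← 0°
rotate_crank_by(-90°): θ ← 0° -90° = -90°
rotate_crank_by(+63°): θ ← -90° +63° = -27°
rotate_crank_by(+42°): θ ← -27° +42° = 15°
rotate_crank_by(-38°): θ ← 15° -38° = -23°
rotate_crank_by(+31°): θ ← -23° +31° = 8°
rotate_crank_by(+78°): θ ← 8° +78° = 86°
rotate_crank_by(-53°): θ ← 86° -53° = 33°
crank pin P = (r cos θ, r sin θ) = (10.902717, 7.080307)
h = r sin θ − e = 7.080307 − 4 = 3.080307
x = r cos θ + √(L² − h²) = 10.902717 + √(29241.0 − 9.4883) = 10.902717 + 170.972254 = 181.874972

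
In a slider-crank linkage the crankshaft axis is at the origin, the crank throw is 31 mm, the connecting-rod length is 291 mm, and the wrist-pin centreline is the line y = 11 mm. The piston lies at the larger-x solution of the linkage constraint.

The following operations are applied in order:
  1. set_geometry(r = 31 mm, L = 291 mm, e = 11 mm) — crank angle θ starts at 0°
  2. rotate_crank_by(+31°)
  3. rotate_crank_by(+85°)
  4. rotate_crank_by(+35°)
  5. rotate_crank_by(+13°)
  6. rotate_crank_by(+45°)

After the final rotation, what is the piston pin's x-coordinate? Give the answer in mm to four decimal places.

set_geometry: r = 31 mm, L = 291 mm, e = 11 mm; θ ← 0°
rotate_crank_by(+31°): θ ← 0° +31° = 31°
rotate_crank_by(+85°): θ ← 31° +85° = 116°
rotate_crank_by(+35°): θ ← 116° +35° = 151°
rotate_crank_by(+13°): θ ← 151° +13° = 164°
rotate_crank_by(+45°): θ ← 164° +45° = 209°
crank pin P = (r cos θ, r sin θ) = (-27.113211, -15.029098)
h = r sin θ − e = -15.029098 − 11 = -26.029098
x = r cos θ + √(L² − h²) = -27.113211 + √(84681.0 − 677.5140) = -27.113211 + 289.833549 = 262.720338

262.7203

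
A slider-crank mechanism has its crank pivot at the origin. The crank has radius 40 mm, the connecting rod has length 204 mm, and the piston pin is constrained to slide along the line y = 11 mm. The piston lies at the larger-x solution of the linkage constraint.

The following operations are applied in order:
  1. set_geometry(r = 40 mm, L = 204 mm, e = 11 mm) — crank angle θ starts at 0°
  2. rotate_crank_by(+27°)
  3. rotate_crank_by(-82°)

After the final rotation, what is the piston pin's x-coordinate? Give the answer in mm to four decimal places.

222.1930

set_geometry: r = 40 mm, L = 204 mm, e = 11 mm; θ ← 0°
rotate_crank_by(+27°): θ ← 0° +27° = 27°
rotate_crank_by(-82°): θ ← 27° -82° = -55°
crank pin P = (r cos θ, r sin θ) = (22.943057, -32.766082)
h = r sin θ − e = -32.766082 − 11 = -43.766082
x = r cos θ + √(L² − h²) = 22.943057 + √(41616.0 − 1915.4699) = 22.943057 + 199.249919 = 222.192976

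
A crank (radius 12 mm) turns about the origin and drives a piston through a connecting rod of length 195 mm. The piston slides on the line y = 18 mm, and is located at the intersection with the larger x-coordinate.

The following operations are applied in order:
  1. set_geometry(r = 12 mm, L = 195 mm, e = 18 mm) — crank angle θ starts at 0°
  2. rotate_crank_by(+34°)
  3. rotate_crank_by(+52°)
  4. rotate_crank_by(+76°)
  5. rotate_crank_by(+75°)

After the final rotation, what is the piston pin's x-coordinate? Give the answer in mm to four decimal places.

186.4343

set_geometry: r = 12 mm, L = 195 mm, e = 18 mm; θ ← 0°
rotate_crank_by(+34°): θ ← 0° +34° = 34°
rotate_crank_by(+52°): θ ← 34° +52° = 86°
rotate_crank_by(+76°): θ ← 86° +76° = 162°
rotate_crank_by(+75°): θ ← 162° +75° = 237°
crank pin P = (r cos θ, r sin θ) = (-6.535668, -10.064047)
h = r sin θ − e = -10.064047 − 18 = -28.064047
x = r cos θ + √(L² − h²) = -6.535668 + √(38025.0 − 787.5907) = -6.535668 + 192.969970 = 186.434301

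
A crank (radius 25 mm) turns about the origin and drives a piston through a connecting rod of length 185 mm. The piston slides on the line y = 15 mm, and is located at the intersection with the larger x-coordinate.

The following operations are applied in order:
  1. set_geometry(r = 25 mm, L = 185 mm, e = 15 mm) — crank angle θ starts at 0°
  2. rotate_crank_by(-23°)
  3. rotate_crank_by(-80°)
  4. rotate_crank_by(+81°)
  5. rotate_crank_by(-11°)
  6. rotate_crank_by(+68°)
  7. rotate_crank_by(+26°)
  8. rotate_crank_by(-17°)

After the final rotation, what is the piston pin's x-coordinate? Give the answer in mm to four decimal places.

set_geometry: r = 25 mm, L = 185 mm, e = 15 mm; θ ← 0°
rotate_crank_by(-23°): θ ← 0° -23° = -23°
rotate_crank_by(-80°): θ ← -23° -80° = -103°
rotate_crank_by(+81°): θ ← -103° +81° = -22°
rotate_crank_by(-11°): θ ← -22° -11° = -33°
rotate_crank_by(+68°): θ ← -33° +68° = 35°
rotate_crank_by(+26°): θ ← 35° +26° = 61°
rotate_crank_by(-17°): θ ← 61° -17° = 44°
crank pin P = (r cos θ, r sin θ) = (17.983495, 17.366459)
h = r sin θ − e = 17.366459 − 15 = 2.366459
x = r cos θ + √(L² − h²) = 17.983495 + √(34225.0 − 5.6001) = 17.983495 + 184.984864 = 202.968359

202.9684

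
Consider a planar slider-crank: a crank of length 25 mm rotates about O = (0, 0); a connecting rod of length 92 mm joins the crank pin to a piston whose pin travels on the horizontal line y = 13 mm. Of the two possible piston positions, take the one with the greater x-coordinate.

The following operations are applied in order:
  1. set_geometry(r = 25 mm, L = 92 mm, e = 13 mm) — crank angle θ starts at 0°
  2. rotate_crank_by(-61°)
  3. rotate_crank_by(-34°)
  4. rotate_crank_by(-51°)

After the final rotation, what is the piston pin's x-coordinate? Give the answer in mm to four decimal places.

set_geometry: r = 25 mm, L = 92 mm, e = 13 mm; θ ← 0°
rotate_crank_by(-61°): θ ← 0° -61° = -61°
rotate_crank_by(-34°): θ ← -61° -34° = -95°
rotate_crank_by(-51°): θ ← -95° -51° = -146°
crank pin P = (r cos θ, r sin θ) = (-20.725939, -13.979823)
h = r sin θ − e = -13.979823 − 13 = -26.979823
x = r cos θ + √(L² − h²) = -20.725939 + √(8464.0 − 727.9108) = -20.725939 + 87.955041 = 67.229101

67.2291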